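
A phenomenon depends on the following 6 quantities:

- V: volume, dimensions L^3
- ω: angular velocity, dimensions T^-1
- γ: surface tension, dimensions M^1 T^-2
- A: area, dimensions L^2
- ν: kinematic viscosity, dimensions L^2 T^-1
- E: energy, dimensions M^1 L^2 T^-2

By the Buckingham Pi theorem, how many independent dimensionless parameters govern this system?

3

There are 6 variables and 3 base dimensions (M, L, T).
The dimension matrix has rank 3.
Independent dimensionless groups: 6 − 3 = 3.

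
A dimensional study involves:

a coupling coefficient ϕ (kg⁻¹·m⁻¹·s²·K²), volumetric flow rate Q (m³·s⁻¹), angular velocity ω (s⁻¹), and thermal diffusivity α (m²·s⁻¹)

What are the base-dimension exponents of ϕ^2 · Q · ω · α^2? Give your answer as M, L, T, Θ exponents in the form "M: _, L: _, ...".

M: -2, L: 5, T: 0, Θ: 4

Collect each base-dimension exponent across the product:
  M: 2·(-1) + (0) + (0) + 2·(0) = -2
  L: 2·(-1) + (3) + (0) + 2·(2) = 5
  T: 2·(2) + (-1) + (-1) + 2·(-1) = 0
  Θ: 2·(2) + (0) + (0) + 2·(0) = 4
So the dimensions are [M⁻² L⁵ Θ⁴].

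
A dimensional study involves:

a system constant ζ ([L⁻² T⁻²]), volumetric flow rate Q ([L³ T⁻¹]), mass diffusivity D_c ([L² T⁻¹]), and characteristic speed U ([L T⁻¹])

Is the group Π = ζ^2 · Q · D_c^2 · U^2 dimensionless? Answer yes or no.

no

Sum the exponent of each base dimension across the product:
  L: 2·[ζ]_L + [Q]_L + 2·[D_c]_L + 2·[U]_L = 2·(-2) + (3) + 2·(2) + 2·(1) = 5
  T: 2·[ζ]_T + [Q]_T + 2·[D_c]_T + 2·[U]_T = 2·(-2) + (-1) + 2·(-1) + 2·(-1) = -9
Net dimensions [L⁵ T⁻⁹] ≠ [1] — not dimensionless.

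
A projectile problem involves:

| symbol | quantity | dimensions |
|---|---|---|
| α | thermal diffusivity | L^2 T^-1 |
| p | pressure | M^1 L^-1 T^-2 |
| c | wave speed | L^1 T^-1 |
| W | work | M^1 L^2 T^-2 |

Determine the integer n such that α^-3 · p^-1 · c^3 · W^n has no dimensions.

Balance the M exponent: (1)·n from W, plus −3·(0) − (1) + 3·(0) = -1 from the rest, must sum to zero.
n − 1 = 0, so n = 1.

1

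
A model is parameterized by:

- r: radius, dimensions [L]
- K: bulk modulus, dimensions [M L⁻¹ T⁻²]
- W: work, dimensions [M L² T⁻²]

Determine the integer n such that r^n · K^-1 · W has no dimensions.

Balance the L exponent: (1)·n from r, plus −(-1) + (2) = 3 from the rest, must sum to zero.
n + 3 = 0, so n = -3.

-3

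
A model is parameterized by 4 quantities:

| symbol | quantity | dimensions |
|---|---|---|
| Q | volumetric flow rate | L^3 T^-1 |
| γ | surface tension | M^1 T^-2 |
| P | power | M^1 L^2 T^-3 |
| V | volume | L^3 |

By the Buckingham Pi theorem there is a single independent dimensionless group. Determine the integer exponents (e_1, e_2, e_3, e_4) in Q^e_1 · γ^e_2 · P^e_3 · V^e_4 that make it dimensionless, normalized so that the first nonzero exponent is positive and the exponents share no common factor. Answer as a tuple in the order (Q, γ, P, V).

M: e_1·(0) + e_2·(1) + e_3·(1) + e_4·(0) = 0
L: e_1·(3) + e_2·(0) + e_3·(2) + e_4·(3) = 0
T: e_1·(-1) + e_2·(-2) + e_3·(-3) + e_4·(0) = 0
Solving this homogeneous linear system for the smallest-integer solution (first nonzero entry positive) gives (3, 3, -3, -1).

(3, 3, -3, -1)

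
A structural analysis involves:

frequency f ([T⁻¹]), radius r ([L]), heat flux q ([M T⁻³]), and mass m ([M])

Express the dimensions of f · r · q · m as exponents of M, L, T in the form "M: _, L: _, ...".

Collect each base-dimension exponent across the product:
  M: (0) + (0) + (1) + (1) = 2
  L: (0) + (1) + (0) + (0) = 1
  T: (-1) + (0) + (-3) + (0) = -4
So the dimensions are [M² L T⁻⁴].

M: 2, L: 1, T: -4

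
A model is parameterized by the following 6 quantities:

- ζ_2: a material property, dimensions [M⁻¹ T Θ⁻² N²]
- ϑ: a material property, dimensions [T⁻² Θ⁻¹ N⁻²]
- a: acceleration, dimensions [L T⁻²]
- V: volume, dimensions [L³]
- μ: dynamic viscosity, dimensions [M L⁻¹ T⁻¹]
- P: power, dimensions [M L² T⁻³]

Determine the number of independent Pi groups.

1

There are 6 variables and 5 base dimensions (M, L, T, Θ, N).
The dimension matrix has rank 5.
Independent dimensionless groups: 6 − 5 = 1.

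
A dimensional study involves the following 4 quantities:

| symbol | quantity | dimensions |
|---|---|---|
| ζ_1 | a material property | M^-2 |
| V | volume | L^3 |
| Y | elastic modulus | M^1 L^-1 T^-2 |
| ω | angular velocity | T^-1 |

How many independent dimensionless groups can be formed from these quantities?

1

There are 4 variables and 3 base dimensions (M, L, T).
The dimension matrix has rank 3.
Independent dimensionless groups: 4 − 3 = 1.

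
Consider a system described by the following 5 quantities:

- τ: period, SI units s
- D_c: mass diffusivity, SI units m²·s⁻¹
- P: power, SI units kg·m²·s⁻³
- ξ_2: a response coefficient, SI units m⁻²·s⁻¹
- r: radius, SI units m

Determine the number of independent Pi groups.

2

There are 5 variables and 3 base dimensions (M, L, T).
The dimension matrix has rank 3.
Independent dimensionless groups: 5 − 3 = 2.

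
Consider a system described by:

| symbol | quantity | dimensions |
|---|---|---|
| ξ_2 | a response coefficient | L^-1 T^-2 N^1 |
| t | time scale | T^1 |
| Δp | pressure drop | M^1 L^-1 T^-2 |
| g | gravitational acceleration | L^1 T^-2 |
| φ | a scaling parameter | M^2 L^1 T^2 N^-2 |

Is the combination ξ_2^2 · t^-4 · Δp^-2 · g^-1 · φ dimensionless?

yes

Sum the exponent of each base dimension across the product:
  M: 2·[ξ_2]_M − 4·[t]_M − 2·[Δp]_M − [g]_M + [φ]_M = 2·(0) − 4·(0) − 2·(1) − (0) + (2) = 0
  L: 2·[ξ_2]_L − 4·[t]_L − 2·[Δp]_L − [g]_L + [φ]_L = 2·(-1) − 4·(0) − 2·(-1) − (1) + (1) = 0
  T: 2·[ξ_2]_T − 4·[t]_T − 2·[Δp]_T − [g]_T + [φ]_T = 2·(-2) − 4·(1) − 2·(-2) − (-2) + (2) = 0
  N: 2·[ξ_2]_N − 4·[t]_N − 2·[Δp]_N − [g]_N + [φ]_N = 2·(1) − 4·(0) − 2·(0) − (0) + (-2) = 0
All base exponents vanish — dimensionless.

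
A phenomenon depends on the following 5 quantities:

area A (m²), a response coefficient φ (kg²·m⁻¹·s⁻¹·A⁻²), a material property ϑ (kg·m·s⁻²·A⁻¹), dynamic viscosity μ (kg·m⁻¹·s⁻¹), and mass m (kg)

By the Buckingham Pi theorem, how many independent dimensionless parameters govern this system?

There are 5 variables and 4 base dimensions (M, L, T, I).
The dimension matrix has rank 4.
Independent dimensionless groups: 5 − 4 = 1.

1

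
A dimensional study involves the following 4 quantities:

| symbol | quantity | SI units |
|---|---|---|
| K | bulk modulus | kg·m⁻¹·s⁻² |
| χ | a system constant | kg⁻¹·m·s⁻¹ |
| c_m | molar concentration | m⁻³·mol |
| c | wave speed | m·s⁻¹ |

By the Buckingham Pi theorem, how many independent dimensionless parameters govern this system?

There are 4 variables and 4 base dimensions (M, L, T, N).
The dimension matrix has rank 4.
Independent dimensionless groups: 4 − 4 = 0.

0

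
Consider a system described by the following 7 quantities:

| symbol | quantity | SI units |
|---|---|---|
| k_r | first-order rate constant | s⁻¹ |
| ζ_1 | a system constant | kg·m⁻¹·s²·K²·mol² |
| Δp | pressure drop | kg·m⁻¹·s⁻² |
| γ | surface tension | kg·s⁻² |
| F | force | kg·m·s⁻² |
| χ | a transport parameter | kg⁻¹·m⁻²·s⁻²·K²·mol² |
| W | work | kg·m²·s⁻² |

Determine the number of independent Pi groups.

There are 7 variables and 5 base dimensions (M, L, T, Θ, N).
The dimension matrix has rank 4 (less than 5: the dimension vectors are linearly dependent).
Independent dimensionless groups: 7 − 4 = 3.

3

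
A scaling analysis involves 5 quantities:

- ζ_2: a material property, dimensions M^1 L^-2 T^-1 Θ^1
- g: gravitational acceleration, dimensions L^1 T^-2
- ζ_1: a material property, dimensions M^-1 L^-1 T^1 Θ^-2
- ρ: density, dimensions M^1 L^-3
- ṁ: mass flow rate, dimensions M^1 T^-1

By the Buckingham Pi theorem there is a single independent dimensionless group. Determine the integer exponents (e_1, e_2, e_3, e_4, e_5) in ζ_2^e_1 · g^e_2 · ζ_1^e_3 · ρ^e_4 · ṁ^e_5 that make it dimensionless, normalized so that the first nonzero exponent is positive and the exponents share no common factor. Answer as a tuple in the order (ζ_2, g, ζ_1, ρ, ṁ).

(2, -1, 1, -2, 1)

M: e_1·(1) + e_2·(0) + e_3·(-1) + e_4·(1) + e_5·(1) = 0
L: e_1·(-2) + e_2·(1) + e_3·(-1) + e_4·(-3) + e_5·(0) = 0
T: e_1·(-1) + e_2·(-2) + e_3·(1) + e_4·(0) + e_5·(-1) = 0
Θ: e_1·(1) + e_2·(0) + e_3·(-2) + e_4·(0) + e_5·(0) = 0
Solving this homogeneous linear system for the smallest-integer solution (first nonzero entry positive) gives (2, -1, 1, -2, 1).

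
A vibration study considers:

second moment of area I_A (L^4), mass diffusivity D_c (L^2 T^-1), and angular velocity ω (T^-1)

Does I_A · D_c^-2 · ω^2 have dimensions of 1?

yes

Sum the exponent of each base dimension across the product:
  L: [I_A]_L − 2·[D_c]_L + 2·[ω]_L = (4) − 2·(2) + 2·(0) = 0
  T: [I_A]_T − 2·[D_c]_T + 2·[ω]_T = (0) − 2·(-1) + 2·(-1) = 0
All base exponents vanish — dimensionless.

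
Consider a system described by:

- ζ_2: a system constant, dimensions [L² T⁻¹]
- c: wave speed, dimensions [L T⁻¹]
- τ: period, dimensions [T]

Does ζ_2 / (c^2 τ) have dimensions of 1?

yes

Sum the exponent of each base dimension across the product:
  L: [ζ_2]_L − 2·[c]_L − [τ]_L = (2) − 2·(1) − (0) = 0
  T: [ζ_2]_T − 2·[c]_T − [τ]_T = (-1) − 2·(-1) − (1) = 0
All base exponents vanish — dimensionless.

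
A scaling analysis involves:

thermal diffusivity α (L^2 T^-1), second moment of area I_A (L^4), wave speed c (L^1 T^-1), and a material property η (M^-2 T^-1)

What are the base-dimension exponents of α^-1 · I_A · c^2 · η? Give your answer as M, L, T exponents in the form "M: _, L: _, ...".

Collect each base-dimension exponent across the product:
  M: −(0) + (0) + 2·(0) + (-2) = -2
  L: −(2) + (4) + 2·(1) + (0) = 4
  T: −(-1) + (0) + 2·(-1) + (-1) = -2
So the dimensions are [M⁻² L⁴ T⁻²].

M: -2, L: 4, T: -2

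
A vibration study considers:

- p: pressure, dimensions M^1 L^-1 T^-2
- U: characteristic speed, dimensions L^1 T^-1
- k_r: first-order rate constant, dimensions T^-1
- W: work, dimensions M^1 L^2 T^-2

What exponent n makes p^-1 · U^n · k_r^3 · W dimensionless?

Balance the L exponent: (1)·n from U, plus −(-1) + 3·(0) + (2) = 3 from the rest, must sum to zero.
n + 3 = 0, so n = -3.

-3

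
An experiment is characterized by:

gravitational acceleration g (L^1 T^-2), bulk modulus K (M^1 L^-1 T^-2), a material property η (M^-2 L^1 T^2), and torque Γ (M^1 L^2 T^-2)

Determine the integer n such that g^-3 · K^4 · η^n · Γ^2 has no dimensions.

3

Balance the M exponent: (-2)·n from η, plus −3·(0) + 4·(1) + 2·(1) = 6 from the rest, must sum to zero.
-2n + 6 = 0, so n = 3.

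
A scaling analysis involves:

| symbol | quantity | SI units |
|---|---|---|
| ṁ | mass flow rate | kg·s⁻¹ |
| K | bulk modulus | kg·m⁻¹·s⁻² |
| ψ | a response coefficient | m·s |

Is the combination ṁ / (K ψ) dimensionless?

yes

Sum the exponent of each base dimension across the product:
  M: [ṁ]_M − [K]_M − [ψ]_M = (1) − (1) − (0) = 0
  L: [ṁ]_L − [K]_L − [ψ]_L = (0) − (-1) − (1) = 0
  T: [ṁ]_T − [K]_T − [ψ]_T = (-1) − (-2) − (1) = 0
All base exponents vanish — dimensionless.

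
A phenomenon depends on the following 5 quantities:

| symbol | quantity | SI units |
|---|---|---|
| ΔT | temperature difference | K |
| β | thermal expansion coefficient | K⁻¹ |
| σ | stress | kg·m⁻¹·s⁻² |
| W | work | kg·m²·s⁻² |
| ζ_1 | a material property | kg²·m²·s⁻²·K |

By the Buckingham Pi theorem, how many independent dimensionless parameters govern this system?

There are 5 variables and 4 base dimensions (M, L, T, Θ).
The dimension matrix has rank 4.
Independent dimensionless groups: 5 − 4 = 1.

1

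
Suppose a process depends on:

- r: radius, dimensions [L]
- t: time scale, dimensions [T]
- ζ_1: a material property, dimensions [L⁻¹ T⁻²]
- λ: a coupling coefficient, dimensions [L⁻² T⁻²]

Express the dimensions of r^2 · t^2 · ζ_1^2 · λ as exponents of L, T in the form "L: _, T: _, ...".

Collect each base-dimension exponent across the product:
  L: 2·(1) + 2·(0) + 2·(-1) + (-2) = -2
  T: 2·(0) + 2·(1) + 2·(-2) + (-2) = -4
So the dimensions are [L⁻² T⁻⁴].

L: -2, T: -4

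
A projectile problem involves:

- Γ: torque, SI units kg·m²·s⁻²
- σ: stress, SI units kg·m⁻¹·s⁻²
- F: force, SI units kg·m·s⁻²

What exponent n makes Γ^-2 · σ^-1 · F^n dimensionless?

3

Balance the M exponent: (1)·n from F, plus −2·(1) − (1) = -3 from the rest, must sum to zero.
n − 3 = 0, so n = 3.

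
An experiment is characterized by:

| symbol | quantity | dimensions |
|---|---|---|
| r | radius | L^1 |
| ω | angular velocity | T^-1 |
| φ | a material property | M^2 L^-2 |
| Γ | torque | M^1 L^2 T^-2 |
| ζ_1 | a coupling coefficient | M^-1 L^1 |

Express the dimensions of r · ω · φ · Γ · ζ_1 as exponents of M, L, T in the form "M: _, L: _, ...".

M: 2, L: 2, T: -3

Collect each base-dimension exponent across the product:
  M: (0) + (0) + (2) + (1) + (-1) = 2
  L: (1) + (0) + (-2) + (2) + (1) = 2
  T: (0) + (-1) + (0) + (-2) + (0) = -3
So the dimensions are [M² L² T⁻³].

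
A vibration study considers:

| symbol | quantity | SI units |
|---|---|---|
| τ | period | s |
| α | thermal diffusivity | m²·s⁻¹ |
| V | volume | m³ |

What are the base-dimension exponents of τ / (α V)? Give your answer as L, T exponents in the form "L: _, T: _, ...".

Collect each base-dimension exponent across the product:
  L: (0) − (2) − (3) = -5
  T: (1) − (-1) − (0) = 2
So the dimensions are [L⁻⁵ T²].

L: -5, T: 2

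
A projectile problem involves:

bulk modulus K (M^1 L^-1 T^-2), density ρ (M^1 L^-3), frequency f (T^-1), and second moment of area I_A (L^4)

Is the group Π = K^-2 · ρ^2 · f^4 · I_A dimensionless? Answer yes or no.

yes

Sum the exponent of each base dimension across the product:
  M: −2·[K]_M + 2·[ρ]_M + 4·[f]_M + [I_A]_M = −2·(1) + 2·(1) + 4·(0) + (0) = 0
  L: −2·[K]_L + 2·[ρ]_L + 4·[f]_L + [I_A]_L = −2·(-1) + 2·(-3) + 4·(0) + (4) = 0
  T: −2·[K]_T + 2·[ρ]_T + 4·[f]_T + [I_A]_T = −2·(-2) + 2·(0) + 4·(-1) + (0) = 0
All base exponents vanish — dimensionless.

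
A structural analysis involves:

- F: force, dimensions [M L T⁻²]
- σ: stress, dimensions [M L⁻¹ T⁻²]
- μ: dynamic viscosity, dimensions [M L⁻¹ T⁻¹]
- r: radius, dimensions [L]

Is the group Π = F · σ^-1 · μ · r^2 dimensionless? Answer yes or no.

no

Sum the exponent of each base dimension across the product:
  M: [F]_M − [σ]_M + [μ]_M + 2·[r]_M = (1) − (1) + (1) + 2·(0) = 1
  L: [F]_L − [σ]_L + [μ]_L + 2·[r]_L = (1) − (-1) + (-1) + 2·(1) = 3
  T: [F]_T − [σ]_T + [μ]_T + 2·[r]_T = (-2) − (-2) + (-1) + 2·(0) = -1
Net dimensions [M L³ T⁻¹] ≠ [1] — not dimensionless.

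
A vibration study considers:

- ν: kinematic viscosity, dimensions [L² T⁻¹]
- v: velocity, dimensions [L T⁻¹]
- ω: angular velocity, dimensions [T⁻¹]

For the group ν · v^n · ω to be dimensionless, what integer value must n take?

Balance the L exponent: (1)·n from v, plus (2) + (0) = 2 from the rest, must sum to zero.
n + 2 = 0, so n = -2.

-2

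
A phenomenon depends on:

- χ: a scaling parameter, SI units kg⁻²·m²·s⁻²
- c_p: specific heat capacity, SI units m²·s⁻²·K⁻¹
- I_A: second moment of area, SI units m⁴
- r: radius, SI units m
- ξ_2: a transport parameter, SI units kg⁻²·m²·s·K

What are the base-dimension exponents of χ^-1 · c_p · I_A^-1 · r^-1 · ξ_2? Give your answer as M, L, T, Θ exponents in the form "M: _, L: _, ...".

M: 0, L: -3, T: 1, Θ: 0

Collect each base-dimension exponent across the product:
  M: −(-2) + (0) − (0) − (0) + (-2) = 0
  L: −(2) + (2) − (4) − (1) + (2) = -3
  T: −(-2) + (-2) − (0) − (0) + (1) = 1
  Θ: −(0) + (-1) − (0) − (0) + (1) = 0
So the dimensions are [L⁻³ T].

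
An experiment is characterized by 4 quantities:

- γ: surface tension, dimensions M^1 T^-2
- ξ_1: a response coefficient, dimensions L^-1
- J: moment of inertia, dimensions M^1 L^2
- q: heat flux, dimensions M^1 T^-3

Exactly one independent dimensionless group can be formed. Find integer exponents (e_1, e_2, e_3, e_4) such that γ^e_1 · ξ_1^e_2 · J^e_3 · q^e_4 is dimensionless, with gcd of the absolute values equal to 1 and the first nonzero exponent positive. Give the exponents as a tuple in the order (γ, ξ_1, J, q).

M: e_1·(1) + e_2·(0) + e_3·(1) + e_4·(1) = 0
L: e_1·(0) + e_2·(-1) + e_3·(2) + e_4·(0) = 0
T: e_1·(-2) + e_2·(0) + e_3·(0) + e_4·(-3) = 0
Solving this homogeneous linear system for the smallest-integer solution (first nonzero entry positive) gives (3, -2, -1, -2).

(3, -2, -1, -2)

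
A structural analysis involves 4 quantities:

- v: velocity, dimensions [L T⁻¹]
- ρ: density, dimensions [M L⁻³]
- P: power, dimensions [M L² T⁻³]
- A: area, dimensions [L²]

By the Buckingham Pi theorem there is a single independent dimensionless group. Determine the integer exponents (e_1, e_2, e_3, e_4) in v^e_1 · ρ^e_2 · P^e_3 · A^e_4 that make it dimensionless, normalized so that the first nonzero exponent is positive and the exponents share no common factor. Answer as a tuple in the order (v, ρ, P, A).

M: e_1·(0) + e_2·(1) + e_3·(1) + e_4·(0) = 0
L: e_1·(1) + e_2·(-3) + e_3·(2) + e_4·(2) = 0
T: e_1·(-1) + e_2·(0) + e_3·(-3) + e_4·(0) = 0
Solving this homogeneous linear system for the smallest-integer solution (first nonzero entry positive) gives (3, 1, -1, 1).

(3, 1, -1, 1)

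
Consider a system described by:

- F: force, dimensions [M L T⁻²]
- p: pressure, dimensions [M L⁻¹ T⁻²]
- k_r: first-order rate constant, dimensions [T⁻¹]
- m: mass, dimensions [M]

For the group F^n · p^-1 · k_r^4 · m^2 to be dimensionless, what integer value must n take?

-1

Balance the M exponent: (1)·n from F, plus −(1) + 4·(0) + 2·(1) = 1 from the rest, must sum to zero.
n + 1 = 0, so n = -1.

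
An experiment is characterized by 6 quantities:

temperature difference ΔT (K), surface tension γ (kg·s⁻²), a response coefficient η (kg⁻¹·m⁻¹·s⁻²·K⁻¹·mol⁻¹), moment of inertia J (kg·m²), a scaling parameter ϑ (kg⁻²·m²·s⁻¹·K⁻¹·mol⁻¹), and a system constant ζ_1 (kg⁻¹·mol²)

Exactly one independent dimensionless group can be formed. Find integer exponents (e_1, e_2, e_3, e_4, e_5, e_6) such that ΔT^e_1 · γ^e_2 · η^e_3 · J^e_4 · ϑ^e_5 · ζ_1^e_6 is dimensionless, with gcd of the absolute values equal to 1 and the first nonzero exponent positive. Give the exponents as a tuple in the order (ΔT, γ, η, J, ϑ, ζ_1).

M: e_1·(0) + e_2·(1) + e_3·(-1) + e_4·(1) + e_5·(-2) + e_6·(-1) = 0
L: e_1·(0) + e_2·(0) + e_3·(-1) + e_4·(2) + e_5·(2) + e_6·(0) = 0
T: e_1·(0) + e_2·(-2) + e_3·(-2) + e_4·(0) + e_5·(-1) + e_6·(0) = 0
Θ: e_1·(1) + e_2·(0) + e_3·(-1) + e_4·(0) + e_5·(-1) + e_6·(0) = 0
N: e_1·(0) + e_2·(0) + e_3·(-1) + e_4·(0) + e_5·(-1) + e_6·(2) = 0
Solving this homogeneous linear system for the smallest-integer solution (first nonzero entry positive) gives (2, -3, 4, 4, -2, 1).

(2, -3, 4, 4, -2, 1)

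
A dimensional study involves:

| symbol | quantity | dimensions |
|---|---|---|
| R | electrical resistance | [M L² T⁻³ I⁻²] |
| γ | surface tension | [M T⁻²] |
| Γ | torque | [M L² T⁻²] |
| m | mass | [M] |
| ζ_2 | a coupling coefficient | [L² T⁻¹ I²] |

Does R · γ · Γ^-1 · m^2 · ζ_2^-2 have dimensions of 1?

Sum the exponent of each base dimension across the product:
  M: [R]_M + [γ]_M − [Γ]_M + 2·[m]_M − 2·[ζ_2]_M = (1) + (1) − (1) + 2·(1) − 2·(0) = 3
  L: [R]_L + [γ]_L − [Γ]_L + 2·[m]_L − 2·[ζ_2]_L = (2) + (0) − (2) + 2·(0) − 2·(2) = -4
  T: [R]_T + [γ]_T − [Γ]_T + 2·[m]_T − 2·[ζ_2]_T = (-3) + (-2) − (-2) + 2·(0) − 2·(-1) = -1
  I: [R]_I + [γ]_I − [Γ]_I + 2·[m]_I − 2·[ζ_2]_I = (-2) + (0) − (0) + 2·(0) − 2·(2) = -6
Net dimensions [M³ L⁻⁴ T⁻¹ I⁻⁶] ≠ [1] — not dimensionless.

no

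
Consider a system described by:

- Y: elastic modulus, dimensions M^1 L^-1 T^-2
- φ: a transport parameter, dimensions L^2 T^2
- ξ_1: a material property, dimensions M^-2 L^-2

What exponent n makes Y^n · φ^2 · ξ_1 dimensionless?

2

Balance the M exponent: (1)·n from Y, plus 2·(0) + (-2) = -2 from the rest, must sum to zero.
n − 2 = 0, so n = 2.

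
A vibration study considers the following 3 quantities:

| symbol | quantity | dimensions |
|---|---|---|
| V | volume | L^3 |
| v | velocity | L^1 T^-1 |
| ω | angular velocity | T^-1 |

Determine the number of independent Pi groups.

There are 3 variables and 2 base dimensions (L, T).
The dimension matrix has rank 2.
Independent dimensionless groups: 3 − 2 = 1.

1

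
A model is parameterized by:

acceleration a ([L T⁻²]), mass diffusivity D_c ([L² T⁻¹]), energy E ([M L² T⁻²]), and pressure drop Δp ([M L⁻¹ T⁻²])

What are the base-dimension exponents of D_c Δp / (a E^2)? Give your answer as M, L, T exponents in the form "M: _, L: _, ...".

M: -1, L: -4, T: 3

Collect each base-dimension exponent across the product:
  M: −(0) + (0) − 2·(1) + (1) = -1
  L: −(1) + (2) − 2·(2) + (-1) = -4
  T: −(-2) + (-1) − 2·(-2) + (-2) = 3
So the dimensions are [M⁻¹ L⁻⁴ T³].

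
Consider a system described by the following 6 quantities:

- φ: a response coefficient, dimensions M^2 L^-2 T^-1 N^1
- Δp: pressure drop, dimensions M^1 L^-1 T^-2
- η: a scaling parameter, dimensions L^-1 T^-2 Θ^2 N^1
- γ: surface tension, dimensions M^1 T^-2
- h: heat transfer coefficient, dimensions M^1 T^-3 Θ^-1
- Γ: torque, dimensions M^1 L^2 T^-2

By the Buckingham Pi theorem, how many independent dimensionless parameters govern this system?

There are 6 variables and 5 base dimensions (M, L, T, Θ, N).
The dimension matrix has rank 5.
Independent dimensionless groups: 6 − 5 = 1.

1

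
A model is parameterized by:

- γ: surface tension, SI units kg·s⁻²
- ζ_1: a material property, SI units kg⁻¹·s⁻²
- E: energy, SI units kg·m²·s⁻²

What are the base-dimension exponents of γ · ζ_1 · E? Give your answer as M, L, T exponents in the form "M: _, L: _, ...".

M: 1, L: 2, T: -6

Collect each base-dimension exponent across the product:
  M: (1) + (-1) + (1) = 1
  L: (0) + (0) + (2) = 2
  T: (-2) + (-2) + (-2) = -6
So the dimensions are [M L² T⁻⁶].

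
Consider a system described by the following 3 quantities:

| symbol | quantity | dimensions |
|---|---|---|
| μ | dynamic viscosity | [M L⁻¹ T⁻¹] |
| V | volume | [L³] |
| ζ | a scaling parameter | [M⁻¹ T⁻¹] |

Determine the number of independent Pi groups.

0

There are 3 variables and 3 base dimensions (M, L, T).
The dimension matrix has rank 3.
Independent dimensionless groups: 3 − 3 = 0.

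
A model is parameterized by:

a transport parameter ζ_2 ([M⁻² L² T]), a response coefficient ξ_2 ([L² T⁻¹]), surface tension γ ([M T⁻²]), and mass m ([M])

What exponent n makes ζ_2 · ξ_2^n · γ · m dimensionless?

Balance the L exponent: (2)·n from ξ_2, plus (2) + (0) + (0) = 2 from the rest, must sum to zero.
2n + 2 = 0, so n = -1.

-1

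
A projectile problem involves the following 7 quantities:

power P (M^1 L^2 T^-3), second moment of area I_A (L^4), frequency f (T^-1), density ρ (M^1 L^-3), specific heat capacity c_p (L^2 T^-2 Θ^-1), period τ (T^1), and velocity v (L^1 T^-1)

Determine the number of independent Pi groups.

There are 7 variables and 4 base dimensions (M, L, T, Θ).
The dimension matrix has rank 4.
Independent dimensionless groups: 7 − 4 = 3.

3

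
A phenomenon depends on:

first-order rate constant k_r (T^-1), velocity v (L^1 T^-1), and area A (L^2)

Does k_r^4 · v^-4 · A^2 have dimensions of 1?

Sum the exponent of each base dimension across the product:
  M: 4·[k_r]_M − 4·[v]_M + 2·[A]_M = 4·(0) − 4·(0) + 2·(0) = 0
  L: 4·[k_r]_L − 4·[v]_L + 2·[A]_L = 4·(0) − 4·(1) + 2·(2) = 0
  T: 4·[k_r]_T − 4·[v]_T + 2·[A]_T = 4·(-1) − 4·(-1) + 2·(0) = 0
All base exponents vanish — dimensionless.

yes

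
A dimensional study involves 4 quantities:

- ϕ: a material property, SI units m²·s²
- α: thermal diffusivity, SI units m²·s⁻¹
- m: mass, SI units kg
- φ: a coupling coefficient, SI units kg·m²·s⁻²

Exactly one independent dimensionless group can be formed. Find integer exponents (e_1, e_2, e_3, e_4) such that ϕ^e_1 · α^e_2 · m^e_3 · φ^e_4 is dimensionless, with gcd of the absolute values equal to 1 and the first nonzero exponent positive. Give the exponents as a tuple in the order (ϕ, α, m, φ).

(1, -4, -3, 3)

M: e_1·(0) + e_2·(0) + e_3·(1) + e_4·(1) = 0
L: e_1·(2) + e_2·(2) + e_3·(0) + e_4·(2) = 0
T: e_1·(2) + e_2·(-1) + e_3·(0) + e_4·(-2) = 0
Solving this homogeneous linear system for the smallest-integer solution (first nonzero entry positive) gives (1, -4, -3, 3).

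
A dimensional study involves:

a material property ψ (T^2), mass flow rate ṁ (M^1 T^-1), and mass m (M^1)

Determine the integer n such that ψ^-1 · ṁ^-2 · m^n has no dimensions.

Balance the M exponent: (1)·n from m, plus −(0) − 2·(1) = -2 from the rest, must sum to zero.
n − 2 = 0, so n = 2.

2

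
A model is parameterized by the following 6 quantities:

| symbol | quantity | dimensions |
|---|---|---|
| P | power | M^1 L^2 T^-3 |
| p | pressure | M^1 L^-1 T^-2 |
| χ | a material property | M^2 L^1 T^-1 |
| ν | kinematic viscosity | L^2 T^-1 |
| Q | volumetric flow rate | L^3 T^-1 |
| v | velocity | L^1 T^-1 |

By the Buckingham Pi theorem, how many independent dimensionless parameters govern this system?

There are 6 variables and 3 base dimensions (M, L, T).
The dimension matrix has rank 3.
Independent dimensionless groups: 6 − 3 = 3.

3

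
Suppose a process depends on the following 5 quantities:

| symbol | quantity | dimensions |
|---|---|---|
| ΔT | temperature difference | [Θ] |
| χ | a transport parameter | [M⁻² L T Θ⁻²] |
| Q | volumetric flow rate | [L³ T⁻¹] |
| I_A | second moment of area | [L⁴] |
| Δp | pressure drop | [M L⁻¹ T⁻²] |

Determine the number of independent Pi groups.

There are 5 variables and 4 base dimensions (M, L, T, Θ).
The dimension matrix has rank 4.
Independent dimensionless groups: 5 − 4 = 1.

1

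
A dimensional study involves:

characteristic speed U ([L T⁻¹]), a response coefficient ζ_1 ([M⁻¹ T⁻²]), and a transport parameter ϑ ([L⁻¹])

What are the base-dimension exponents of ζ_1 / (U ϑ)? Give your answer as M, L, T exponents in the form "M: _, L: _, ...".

M: -1, L: 0, T: -1

Collect each base-dimension exponent across the product:
  M: −(0) + (-1) − (0) = -1
  L: −(1) + (0) − (-1) = 0
  T: −(-1) + (-2) − (0) = -1
So the dimensions are [M⁻¹ T⁻¹].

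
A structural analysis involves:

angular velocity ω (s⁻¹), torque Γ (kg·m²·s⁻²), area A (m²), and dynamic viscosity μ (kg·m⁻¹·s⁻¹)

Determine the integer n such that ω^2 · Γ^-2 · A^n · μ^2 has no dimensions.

3

Balance the L exponent: (2)·n from A, plus 2·(0) − 2·(2) + 2·(-1) = -6 from the rest, must sum to zero.
2n − 6 = 0, so n = 3.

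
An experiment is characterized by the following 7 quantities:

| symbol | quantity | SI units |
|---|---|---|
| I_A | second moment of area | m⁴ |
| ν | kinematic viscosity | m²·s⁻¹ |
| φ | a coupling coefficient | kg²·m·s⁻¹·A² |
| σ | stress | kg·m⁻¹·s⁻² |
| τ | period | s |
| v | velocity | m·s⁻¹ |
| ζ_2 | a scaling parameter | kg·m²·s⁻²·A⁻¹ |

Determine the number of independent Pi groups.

3

There are 7 variables and 4 base dimensions (M, L, T, I).
The dimension matrix has rank 4.
Independent dimensionless groups: 7 − 4 = 3.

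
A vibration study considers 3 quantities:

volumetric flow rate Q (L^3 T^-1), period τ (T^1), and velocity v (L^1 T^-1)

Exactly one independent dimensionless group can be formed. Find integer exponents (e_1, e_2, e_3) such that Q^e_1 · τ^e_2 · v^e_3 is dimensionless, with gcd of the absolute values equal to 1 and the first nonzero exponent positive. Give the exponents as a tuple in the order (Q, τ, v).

L: e_1·(3) + e_2·(0) + e_3·(1) = 0
T: e_1·(-1) + e_2·(1) + e_3·(-1) = 0
Solving this homogeneous linear system for the smallest-integer solution (first nonzero entry positive) gives (1, -2, -3).

(1, -2, -3)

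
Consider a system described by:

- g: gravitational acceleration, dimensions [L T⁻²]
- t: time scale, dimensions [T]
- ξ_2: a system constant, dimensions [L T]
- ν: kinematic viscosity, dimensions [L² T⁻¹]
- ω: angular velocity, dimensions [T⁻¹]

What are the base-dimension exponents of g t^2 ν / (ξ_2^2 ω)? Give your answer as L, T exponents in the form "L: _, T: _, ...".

L: 1, T: -2

Collect each base-dimension exponent across the product:
  L: (1) + 2·(0) − 2·(1) + (2) − (0) = 1
  T: (-2) + 2·(1) − 2·(1) + (-1) − (-1) = -2
So the dimensions are [L T⁻²].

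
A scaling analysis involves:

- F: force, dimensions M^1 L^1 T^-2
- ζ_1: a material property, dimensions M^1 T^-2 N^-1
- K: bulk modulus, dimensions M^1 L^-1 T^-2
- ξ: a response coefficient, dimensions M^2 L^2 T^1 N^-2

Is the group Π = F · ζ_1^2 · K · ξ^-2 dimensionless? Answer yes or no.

Sum the exponent of each base dimension across the product:
  M: [F]_M + 2·[ζ_1]_M + [K]_M − 2·[ξ]_M = (1) + 2·(1) + (1) − 2·(2) = 0
  L: [F]_L + 2·[ζ_1]_L + [K]_L − 2·[ξ]_L = (1) + 2·(0) + (-1) − 2·(2) = -4
  T: [F]_T + 2·[ζ_1]_T + [K]_T − 2·[ξ]_T = (-2) + 2·(-2) + (-2) − 2·(1) = -10
  N: [F]_N + 2·[ζ_1]_N + [K]_N − 2·[ξ]_N = (0) + 2·(-1) + (0) − 2·(-2) = 2
Net dimensions [L⁻⁴ T⁻¹⁰ N²] ≠ [1] — not dimensionless.

no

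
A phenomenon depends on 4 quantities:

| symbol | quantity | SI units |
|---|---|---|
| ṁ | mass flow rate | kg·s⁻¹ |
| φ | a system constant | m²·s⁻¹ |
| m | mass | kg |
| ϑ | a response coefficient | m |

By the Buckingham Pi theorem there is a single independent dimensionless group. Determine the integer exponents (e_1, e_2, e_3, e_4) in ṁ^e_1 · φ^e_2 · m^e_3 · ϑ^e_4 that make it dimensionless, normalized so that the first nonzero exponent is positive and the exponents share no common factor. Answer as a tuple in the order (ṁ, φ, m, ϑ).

M: e_1·(1) + e_2·(0) + e_3·(1) + e_4·(0) = 0
L: e_1·(0) + e_2·(2) + e_3·(0) + e_4·(1) = 0
T: e_1·(-1) + e_2·(-1) + e_3·(0) + e_4·(0) = 0
Solving this homogeneous linear system for the smallest-integer solution (first nonzero entry positive) gives (1, -1, -1, 2).

(1, -1, -1, 2)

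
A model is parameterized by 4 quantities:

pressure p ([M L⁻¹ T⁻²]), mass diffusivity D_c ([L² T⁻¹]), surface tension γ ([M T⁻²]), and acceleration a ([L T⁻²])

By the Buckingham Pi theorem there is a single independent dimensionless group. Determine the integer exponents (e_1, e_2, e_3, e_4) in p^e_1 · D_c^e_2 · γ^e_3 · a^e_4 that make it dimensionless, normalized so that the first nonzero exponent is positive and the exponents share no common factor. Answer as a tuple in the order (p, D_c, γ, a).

(3, 2, -3, -1)

M: e_1·(1) + e_2·(0) + e_3·(1) + e_4·(0) = 0
L: e_1·(-1) + e_2·(2) + e_3·(0) + e_4·(1) = 0
T: e_1·(-2) + e_2·(-1) + e_3·(-2) + e_4·(-2) = 0
Solving this homogeneous linear system for the smallest-integer solution (first nonzero entry positive) gives (3, 2, -3, -1).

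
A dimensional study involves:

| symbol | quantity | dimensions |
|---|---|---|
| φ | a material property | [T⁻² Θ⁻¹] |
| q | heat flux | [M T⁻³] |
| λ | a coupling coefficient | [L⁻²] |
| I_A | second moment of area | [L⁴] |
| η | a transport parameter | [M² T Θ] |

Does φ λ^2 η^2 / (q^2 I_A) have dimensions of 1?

no

Sum the exponent of each base dimension across the product:
  M: [φ]_M − 2·[q]_M + 2·[λ]_M − [I_A]_M + 2·[η]_M = (0) − 2·(1) + 2·(0) − (0) + 2·(2) = 2
  L: [φ]_L − 2·[q]_L + 2·[λ]_L − [I_A]_L + 2·[η]_L = (0) − 2·(0) + 2·(-2) − (4) + 2·(0) = -8
  T: [φ]_T − 2·[q]_T + 2·[λ]_T − [I_A]_T + 2·[η]_T = (-2) − 2·(-3) + 2·(0) − (0) + 2·(1) = 6
  Θ: [φ]_Θ − 2·[q]_Θ + 2·[λ]_Θ − [I_A]_Θ + 2·[η]_Θ = (-1) − 2·(0) + 2·(0) − (0) + 2·(1) = 1
Net dimensions [M² L⁻⁸ T⁶ Θ] ≠ [1] — not dimensionless.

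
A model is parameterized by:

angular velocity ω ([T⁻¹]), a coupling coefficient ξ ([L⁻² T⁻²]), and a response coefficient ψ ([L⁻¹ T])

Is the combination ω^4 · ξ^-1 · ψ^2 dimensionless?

Sum the exponent of each base dimension across the product:
  L: 4·[ω]_L − [ξ]_L + 2·[ψ]_L = 4·(0) − (-2) + 2·(-1) = 0
  T: 4·[ω]_T − [ξ]_T + 2·[ψ]_T = 4·(-1) − (-2) + 2·(1) = 0
All base exponents vanish — dimensionless.

yes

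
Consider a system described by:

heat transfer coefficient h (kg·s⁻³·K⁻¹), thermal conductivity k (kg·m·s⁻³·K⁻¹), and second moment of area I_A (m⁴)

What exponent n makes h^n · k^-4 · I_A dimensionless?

Balance the M exponent: (1)·n from h, plus −4·(1) + (0) = -4 from the rest, must sum to zero.
n − 4 = 0, so n = 4.

4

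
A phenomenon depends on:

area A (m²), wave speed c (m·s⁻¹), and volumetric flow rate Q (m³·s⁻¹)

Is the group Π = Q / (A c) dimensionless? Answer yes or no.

yes

Sum the exponent of each base dimension across the product:
  M: −[A]_M − [c]_M + [Q]_M = −(0) − (0) + (0) = 0
  L: −[A]_L − [c]_L + [Q]_L = −(2) − (1) + (3) = 0
  T: −[A]_T − [c]_T + [Q]_T = −(0) − (-1) + (-1) = 0
All base exponents vanish — dimensionless.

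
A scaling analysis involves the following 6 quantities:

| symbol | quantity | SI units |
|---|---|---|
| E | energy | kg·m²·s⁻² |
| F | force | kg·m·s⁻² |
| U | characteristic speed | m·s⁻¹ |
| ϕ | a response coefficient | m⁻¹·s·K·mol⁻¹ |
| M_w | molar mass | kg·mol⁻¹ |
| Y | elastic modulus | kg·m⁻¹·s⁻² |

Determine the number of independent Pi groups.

There are 6 variables and 5 base dimensions (M, L, T, Θ, N).
The dimension matrix has rank 5.
Independent dimensionless groups: 6 − 5 = 1.

1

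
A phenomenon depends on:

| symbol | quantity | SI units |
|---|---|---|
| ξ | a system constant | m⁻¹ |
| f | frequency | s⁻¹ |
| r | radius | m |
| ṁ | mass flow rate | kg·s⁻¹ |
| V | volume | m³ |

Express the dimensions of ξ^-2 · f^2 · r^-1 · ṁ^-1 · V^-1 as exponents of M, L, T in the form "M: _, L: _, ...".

M: -1, L: -2, T: -1

Collect each base-dimension exponent across the product:
  M: −2·(0) + 2·(0) − (0) − (1) − (0) = -1
  L: −2·(-1) + 2·(0) − (1) − (0) − (3) = -2
  T: −2·(0) + 2·(-1) − (0) − (-1) − (0) = -1
So the dimensions are [M⁻¹ L⁻² T⁻¹].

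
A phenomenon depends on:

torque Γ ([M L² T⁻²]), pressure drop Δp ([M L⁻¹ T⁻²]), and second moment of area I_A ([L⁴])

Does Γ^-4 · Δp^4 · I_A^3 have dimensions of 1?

Sum the exponent of each base dimension across the product:
  M: −4·[Γ]_M + 4·[Δp]_M + 3·[I_A]_M = −4·(1) + 4·(1) + 3·(0) = 0
  L: −4·[Γ]_L + 4·[Δp]_L + 3·[I_A]_L = −4·(2) + 4·(-1) + 3·(4) = 0
  T: −4·[Γ]_T + 4·[Δp]_T + 3·[I_A]_T = −4·(-2) + 4·(-2) + 3·(0) = 0
  Θ: −4·[Γ]_Θ + 4·[Δp]_Θ + 3·[I_A]_Θ = −4·(0) + 4·(0) + 3·(0) = 0
All base exponents vanish — dimensionless.

yes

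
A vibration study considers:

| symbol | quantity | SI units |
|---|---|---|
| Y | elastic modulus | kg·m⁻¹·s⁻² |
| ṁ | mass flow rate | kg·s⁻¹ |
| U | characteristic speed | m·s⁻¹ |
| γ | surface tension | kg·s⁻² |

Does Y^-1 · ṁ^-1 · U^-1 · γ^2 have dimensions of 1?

yes

Sum the exponent of each base dimension across the product:
  M: −[Y]_M − [ṁ]_M − [U]_M + 2·[γ]_M = −(1) − (1) − (0) + 2·(1) = 0
  L: −[Y]_L − [ṁ]_L − [U]_L + 2·[γ]_L = −(-1) − (0) − (1) + 2·(0) = 0
  T: −[Y]_T − [ṁ]_T − [U]_T + 2·[γ]_T = −(-2) − (-1) − (-1) + 2·(-2) = 0
All base exponents vanish — dimensionless.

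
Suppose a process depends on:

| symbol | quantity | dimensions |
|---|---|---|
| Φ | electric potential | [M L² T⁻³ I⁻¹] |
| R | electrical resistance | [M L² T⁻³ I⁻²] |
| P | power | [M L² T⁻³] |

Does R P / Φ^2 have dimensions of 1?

Sum the exponent of each base dimension across the product:
  M: −2·[Φ]_M + [R]_M + [P]_M = −2·(1) + (1) + (1) = 0
  L: −2·[Φ]_L + [R]_L + [P]_L = −2·(2) + (2) + (2) = 0
  T: −2·[Φ]_T + [R]_T + [P]_T = −2·(-3) + (-3) + (-3) = 0
  I: −2·[Φ]_I + [R]_I + [P]_I = −2·(-1) + (-2) + (0) = 0
All base exponents vanish — dimensionless.

yes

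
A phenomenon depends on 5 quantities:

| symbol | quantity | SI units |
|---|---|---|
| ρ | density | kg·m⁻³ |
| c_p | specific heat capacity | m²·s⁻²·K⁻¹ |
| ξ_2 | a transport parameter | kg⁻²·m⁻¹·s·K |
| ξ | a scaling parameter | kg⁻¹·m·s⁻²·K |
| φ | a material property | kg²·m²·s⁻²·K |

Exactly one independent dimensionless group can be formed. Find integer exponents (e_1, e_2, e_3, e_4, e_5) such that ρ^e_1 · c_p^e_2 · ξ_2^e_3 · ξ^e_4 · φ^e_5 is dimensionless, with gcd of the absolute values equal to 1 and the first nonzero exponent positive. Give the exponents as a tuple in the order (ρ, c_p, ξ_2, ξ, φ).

M: e_1·(1) + e_2·(0) + e_3·(-2) + e_4·(-1) + e_5·(2) = 0
L: e_1·(-3) + e_2·(2) + e_3·(-1) + e_4·(1) + e_5·(2) = 0
T: e_1·(0) + e_2·(-2) + e_3·(1) + e_4·(-2) + e_5·(-2) = 0
Θ: e_1·(0) + e_2·(-1) + e_3·(1) + e_4·(1) + e_5·(1) = 0
Solving this homogeneous linear system for the smallest-integer solution (first nonzero entry positive) gives (1, 3, 4, -3, 2).

(1, 3, 4, -3, 2)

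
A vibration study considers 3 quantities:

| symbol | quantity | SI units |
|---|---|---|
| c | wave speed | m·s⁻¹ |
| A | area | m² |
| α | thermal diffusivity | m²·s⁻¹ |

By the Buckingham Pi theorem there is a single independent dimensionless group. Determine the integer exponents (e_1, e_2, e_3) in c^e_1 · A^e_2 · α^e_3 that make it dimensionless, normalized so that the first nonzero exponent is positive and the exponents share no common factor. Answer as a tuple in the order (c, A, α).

L: e_1·(1) + e_2·(2) + e_3·(2) = 0
T: e_1·(-1) + e_2·(0) + e_3·(-1) = 0
Solving this homogeneous linear system for the smallest-integer solution (first nonzero entry positive) gives (2, 1, -2).

(2, 1, -2)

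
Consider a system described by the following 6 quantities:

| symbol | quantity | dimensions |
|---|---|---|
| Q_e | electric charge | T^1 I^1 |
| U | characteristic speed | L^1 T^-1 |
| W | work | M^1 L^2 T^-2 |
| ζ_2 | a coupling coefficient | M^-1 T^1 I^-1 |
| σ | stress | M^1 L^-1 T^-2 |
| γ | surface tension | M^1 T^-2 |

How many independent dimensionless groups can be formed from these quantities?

There are 6 variables and 4 base dimensions (M, L, T, I).
The dimension matrix has rank 4.
Independent dimensionless groups: 6 − 4 = 2.

2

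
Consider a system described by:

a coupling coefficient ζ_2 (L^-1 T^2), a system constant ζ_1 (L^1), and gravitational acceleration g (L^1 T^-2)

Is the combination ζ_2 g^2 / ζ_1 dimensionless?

Sum the exponent of each base dimension across the product:
  L: [ζ_2]_L − [ζ_1]_L + 2·[g]_L = (-1) − (1) + 2·(1) = 0
  T: [ζ_2]_T − [ζ_1]_T + 2·[g]_T = (2) − (0) + 2·(-2) = -2
Net dimensions [T⁻²] ≠ [1] — not dimensionless.

no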